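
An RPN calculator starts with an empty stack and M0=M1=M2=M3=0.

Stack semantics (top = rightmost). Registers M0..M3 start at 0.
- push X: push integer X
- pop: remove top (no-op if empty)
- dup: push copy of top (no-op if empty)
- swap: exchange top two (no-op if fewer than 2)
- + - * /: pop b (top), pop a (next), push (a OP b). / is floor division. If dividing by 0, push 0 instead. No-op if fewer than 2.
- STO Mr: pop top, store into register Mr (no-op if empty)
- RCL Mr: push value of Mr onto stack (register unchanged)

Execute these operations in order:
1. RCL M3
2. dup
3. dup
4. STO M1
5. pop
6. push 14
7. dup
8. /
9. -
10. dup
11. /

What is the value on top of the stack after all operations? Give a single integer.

After op 1 (RCL M3): stack=[0] mem=[0,0,0,0]
After op 2 (dup): stack=[0,0] mem=[0,0,0,0]
After op 3 (dup): stack=[0,0,0] mem=[0,0,0,0]
After op 4 (STO M1): stack=[0,0] mem=[0,0,0,0]
After op 5 (pop): stack=[0] mem=[0,0,0,0]
After op 6 (push 14): stack=[0,14] mem=[0,0,0,0]
After op 7 (dup): stack=[0,14,14] mem=[0,0,0,0]
After op 8 (/): stack=[0,1] mem=[0,0,0,0]
After op 9 (-): stack=[-1] mem=[0,0,0,0]
After op 10 (dup): stack=[-1,-1] mem=[0,0,0,0]
After op 11 (/): stack=[1] mem=[0,0,0,0]

Answer: 1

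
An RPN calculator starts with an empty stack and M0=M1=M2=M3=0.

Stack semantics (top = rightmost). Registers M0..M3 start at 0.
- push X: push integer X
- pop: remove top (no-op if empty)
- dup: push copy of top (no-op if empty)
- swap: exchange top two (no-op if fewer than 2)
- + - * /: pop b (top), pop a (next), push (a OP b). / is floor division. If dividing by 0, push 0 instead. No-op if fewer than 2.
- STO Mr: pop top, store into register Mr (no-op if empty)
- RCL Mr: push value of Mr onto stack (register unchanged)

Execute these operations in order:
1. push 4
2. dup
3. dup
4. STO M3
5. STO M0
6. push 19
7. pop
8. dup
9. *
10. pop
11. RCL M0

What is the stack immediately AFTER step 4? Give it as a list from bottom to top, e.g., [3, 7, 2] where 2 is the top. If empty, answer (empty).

After op 1 (push 4): stack=[4] mem=[0,0,0,0]
After op 2 (dup): stack=[4,4] mem=[0,0,0,0]
After op 3 (dup): stack=[4,4,4] mem=[0,0,0,0]
After op 4 (STO M3): stack=[4,4] mem=[0,0,0,4]

[4, 4]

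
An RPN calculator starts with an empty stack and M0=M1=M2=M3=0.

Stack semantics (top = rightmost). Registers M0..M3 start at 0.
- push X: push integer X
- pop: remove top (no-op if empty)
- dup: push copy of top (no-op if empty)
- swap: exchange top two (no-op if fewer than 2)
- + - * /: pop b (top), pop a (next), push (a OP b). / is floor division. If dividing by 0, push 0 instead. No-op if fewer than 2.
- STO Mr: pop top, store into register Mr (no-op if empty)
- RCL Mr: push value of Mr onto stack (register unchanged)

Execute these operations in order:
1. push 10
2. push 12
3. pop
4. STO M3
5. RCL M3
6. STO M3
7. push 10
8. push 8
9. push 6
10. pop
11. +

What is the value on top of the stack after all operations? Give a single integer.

Answer: 18

Derivation:
After op 1 (push 10): stack=[10] mem=[0,0,0,0]
After op 2 (push 12): stack=[10,12] mem=[0,0,0,0]
After op 3 (pop): stack=[10] mem=[0,0,0,0]
After op 4 (STO M3): stack=[empty] mem=[0,0,0,10]
After op 5 (RCL M3): stack=[10] mem=[0,0,0,10]
After op 6 (STO M3): stack=[empty] mem=[0,0,0,10]
After op 7 (push 10): stack=[10] mem=[0,0,0,10]
After op 8 (push 8): stack=[10,8] mem=[0,0,0,10]
After op 9 (push 6): stack=[10,8,6] mem=[0,0,0,10]
After op 10 (pop): stack=[10,8] mem=[0,0,0,10]
After op 11 (+): stack=[18] mem=[0,0,0,10]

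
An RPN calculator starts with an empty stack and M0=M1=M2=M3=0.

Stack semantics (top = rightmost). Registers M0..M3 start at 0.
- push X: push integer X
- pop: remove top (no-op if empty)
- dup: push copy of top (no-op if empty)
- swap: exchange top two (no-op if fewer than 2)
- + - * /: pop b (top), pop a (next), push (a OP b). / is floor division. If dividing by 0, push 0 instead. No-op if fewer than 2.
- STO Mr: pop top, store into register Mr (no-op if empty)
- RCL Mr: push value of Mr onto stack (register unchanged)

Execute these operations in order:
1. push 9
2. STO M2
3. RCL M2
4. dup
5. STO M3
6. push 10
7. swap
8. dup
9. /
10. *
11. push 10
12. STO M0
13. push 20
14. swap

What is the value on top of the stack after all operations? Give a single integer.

After op 1 (push 9): stack=[9] mem=[0,0,0,0]
After op 2 (STO M2): stack=[empty] mem=[0,0,9,0]
After op 3 (RCL M2): stack=[9] mem=[0,0,9,0]
After op 4 (dup): stack=[9,9] mem=[0,0,9,0]
After op 5 (STO M3): stack=[9] mem=[0,0,9,9]
After op 6 (push 10): stack=[9,10] mem=[0,0,9,9]
After op 7 (swap): stack=[10,9] mem=[0,0,9,9]
After op 8 (dup): stack=[10,9,9] mem=[0,0,9,9]
After op 9 (/): stack=[10,1] mem=[0,0,9,9]
After op 10 (*): stack=[10] mem=[0,0,9,9]
After op 11 (push 10): stack=[10,10] mem=[0,0,9,9]
After op 12 (STO M0): stack=[10] mem=[10,0,9,9]
After op 13 (push 20): stack=[10,20] mem=[10,0,9,9]
After op 14 (swap): stack=[20,10] mem=[10,0,9,9]

Answer: 10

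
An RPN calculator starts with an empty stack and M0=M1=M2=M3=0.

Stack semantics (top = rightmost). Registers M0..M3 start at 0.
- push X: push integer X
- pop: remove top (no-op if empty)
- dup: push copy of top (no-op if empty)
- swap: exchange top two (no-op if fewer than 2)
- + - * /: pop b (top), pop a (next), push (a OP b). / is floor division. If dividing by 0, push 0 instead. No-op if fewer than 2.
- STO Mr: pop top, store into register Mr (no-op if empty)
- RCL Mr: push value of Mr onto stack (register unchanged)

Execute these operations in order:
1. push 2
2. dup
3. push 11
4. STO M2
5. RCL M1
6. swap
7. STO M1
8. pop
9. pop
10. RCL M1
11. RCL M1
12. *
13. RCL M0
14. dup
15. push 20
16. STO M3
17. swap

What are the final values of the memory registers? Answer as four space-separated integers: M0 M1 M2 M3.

After op 1 (push 2): stack=[2] mem=[0,0,0,0]
After op 2 (dup): stack=[2,2] mem=[0,0,0,0]
After op 3 (push 11): stack=[2,2,11] mem=[0,0,0,0]
After op 4 (STO M2): stack=[2,2] mem=[0,0,11,0]
After op 5 (RCL M1): stack=[2,2,0] mem=[0,0,11,0]
After op 6 (swap): stack=[2,0,2] mem=[0,0,11,0]
After op 7 (STO M1): stack=[2,0] mem=[0,2,11,0]
After op 8 (pop): stack=[2] mem=[0,2,11,0]
After op 9 (pop): stack=[empty] mem=[0,2,11,0]
After op 10 (RCL M1): stack=[2] mem=[0,2,11,0]
After op 11 (RCL M1): stack=[2,2] mem=[0,2,11,0]
After op 12 (*): stack=[4] mem=[0,2,11,0]
After op 13 (RCL M0): stack=[4,0] mem=[0,2,11,0]
After op 14 (dup): stack=[4,0,0] mem=[0,2,11,0]
After op 15 (push 20): stack=[4,0,0,20] mem=[0,2,11,0]
After op 16 (STO M3): stack=[4,0,0] mem=[0,2,11,20]
After op 17 (swap): stack=[4,0,0] mem=[0,2,11,20]

Answer: 0 2 11 20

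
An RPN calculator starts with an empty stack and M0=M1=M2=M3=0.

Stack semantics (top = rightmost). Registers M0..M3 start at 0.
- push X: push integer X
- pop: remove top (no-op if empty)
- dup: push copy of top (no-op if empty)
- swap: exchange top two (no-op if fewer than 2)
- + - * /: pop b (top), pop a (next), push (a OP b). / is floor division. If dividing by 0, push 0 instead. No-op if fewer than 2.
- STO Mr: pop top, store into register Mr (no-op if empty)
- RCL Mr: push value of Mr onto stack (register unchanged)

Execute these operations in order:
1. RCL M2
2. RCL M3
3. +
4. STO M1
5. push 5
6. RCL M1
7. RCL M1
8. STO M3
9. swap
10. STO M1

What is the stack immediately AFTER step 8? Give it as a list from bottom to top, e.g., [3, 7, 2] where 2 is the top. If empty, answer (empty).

After op 1 (RCL M2): stack=[0] mem=[0,0,0,0]
After op 2 (RCL M3): stack=[0,0] mem=[0,0,0,0]
After op 3 (+): stack=[0] mem=[0,0,0,0]
After op 4 (STO M1): stack=[empty] mem=[0,0,0,0]
After op 5 (push 5): stack=[5] mem=[0,0,0,0]
After op 6 (RCL M1): stack=[5,0] mem=[0,0,0,0]
After op 7 (RCL M1): stack=[5,0,0] mem=[0,0,0,0]
After op 8 (STO M3): stack=[5,0] mem=[0,0,0,0]

[5, 0]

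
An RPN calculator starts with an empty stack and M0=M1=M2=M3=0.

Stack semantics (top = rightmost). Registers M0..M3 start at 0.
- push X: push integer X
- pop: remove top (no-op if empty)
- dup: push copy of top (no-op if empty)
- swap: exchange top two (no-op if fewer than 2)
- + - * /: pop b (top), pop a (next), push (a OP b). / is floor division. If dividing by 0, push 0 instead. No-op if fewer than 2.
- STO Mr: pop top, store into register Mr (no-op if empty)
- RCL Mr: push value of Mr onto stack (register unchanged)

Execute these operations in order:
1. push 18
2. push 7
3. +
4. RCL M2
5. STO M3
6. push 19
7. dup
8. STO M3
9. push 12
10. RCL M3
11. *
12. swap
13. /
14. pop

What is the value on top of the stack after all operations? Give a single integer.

After op 1 (push 18): stack=[18] mem=[0,0,0,0]
After op 2 (push 7): stack=[18,7] mem=[0,0,0,0]
After op 3 (+): stack=[25] mem=[0,0,0,0]
After op 4 (RCL M2): stack=[25,0] mem=[0,0,0,0]
After op 5 (STO M3): stack=[25] mem=[0,0,0,0]
After op 6 (push 19): stack=[25,19] mem=[0,0,0,0]
After op 7 (dup): stack=[25,19,19] mem=[0,0,0,0]
After op 8 (STO M3): stack=[25,19] mem=[0,0,0,19]
After op 9 (push 12): stack=[25,19,12] mem=[0,0,0,19]
After op 10 (RCL M3): stack=[25,19,12,19] mem=[0,0,0,19]
After op 11 (*): stack=[25,19,228] mem=[0,0,0,19]
After op 12 (swap): stack=[25,228,19] mem=[0,0,0,19]
After op 13 (/): stack=[25,12] mem=[0,0,0,19]
After op 14 (pop): stack=[25] mem=[0,0,0,19]

Answer: 25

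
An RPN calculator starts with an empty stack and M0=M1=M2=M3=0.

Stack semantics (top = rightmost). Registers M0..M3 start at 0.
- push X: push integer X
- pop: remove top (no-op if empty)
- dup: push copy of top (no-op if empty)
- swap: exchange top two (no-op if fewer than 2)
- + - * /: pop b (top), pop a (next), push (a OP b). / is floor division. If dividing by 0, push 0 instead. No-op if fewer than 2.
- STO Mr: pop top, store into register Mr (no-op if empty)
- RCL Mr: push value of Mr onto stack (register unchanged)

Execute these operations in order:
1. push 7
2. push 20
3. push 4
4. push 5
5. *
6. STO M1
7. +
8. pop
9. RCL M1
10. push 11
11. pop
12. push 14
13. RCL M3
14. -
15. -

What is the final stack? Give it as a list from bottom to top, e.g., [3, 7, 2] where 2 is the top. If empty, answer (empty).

After op 1 (push 7): stack=[7] mem=[0,0,0,0]
After op 2 (push 20): stack=[7,20] mem=[0,0,0,0]
After op 3 (push 4): stack=[7,20,4] mem=[0,0,0,0]
After op 4 (push 5): stack=[7,20,4,5] mem=[0,0,0,0]
After op 5 (*): stack=[7,20,20] mem=[0,0,0,0]
After op 6 (STO M1): stack=[7,20] mem=[0,20,0,0]
After op 7 (+): stack=[27] mem=[0,20,0,0]
After op 8 (pop): stack=[empty] mem=[0,20,0,0]
After op 9 (RCL M1): stack=[20] mem=[0,20,0,0]
After op 10 (push 11): stack=[20,11] mem=[0,20,0,0]
After op 11 (pop): stack=[20] mem=[0,20,0,0]
After op 12 (push 14): stack=[20,14] mem=[0,20,0,0]
After op 13 (RCL M3): stack=[20,14,0] mem=[0,20,0,0]
After op 14 (-): stack=[20,14] mem=[0,20,0,0]
After op 15 (-): stack=[6] mem=[0,20,0,0]

Answer: [6]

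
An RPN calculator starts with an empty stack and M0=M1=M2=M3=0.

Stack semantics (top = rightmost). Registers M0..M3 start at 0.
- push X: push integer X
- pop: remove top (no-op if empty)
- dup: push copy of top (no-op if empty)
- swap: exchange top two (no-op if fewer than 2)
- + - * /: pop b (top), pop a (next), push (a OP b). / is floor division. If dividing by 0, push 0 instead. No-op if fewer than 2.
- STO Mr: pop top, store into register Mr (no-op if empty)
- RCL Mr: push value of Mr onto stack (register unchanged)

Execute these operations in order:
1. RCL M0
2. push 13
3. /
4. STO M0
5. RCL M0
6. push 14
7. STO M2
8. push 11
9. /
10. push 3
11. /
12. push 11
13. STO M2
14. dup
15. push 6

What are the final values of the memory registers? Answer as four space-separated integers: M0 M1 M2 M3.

After op 1 (RCL M0): stack=[0] mem=[0,0,0,0]
After op 2 (push 13): stack=[0,13] mem=[0,0,0,0]
After op 3 (/): stack=[0] mem=[0,0,0,0]
After op 4 (STO M0): stack=[empty] mem=[0,0,0,0]
After op 5 (RCL M0): stack=[0] mem=[0,0,0,0]
After op 6 (push 14): stack=[0,14] mem=[0,0,0,0]
After op 7 (STO M2): stack=[0] mem=[0,0,14,0]
After op 8 (push 11): stack=[0,11] mem=[0,0,14,0]
After op 9 (/): stack=[0] mem=[0,0,14,0]
After op 10 (push 3): stack=[0,3] mem=[0,0,14,0]
After op 11 (/): stack=[0] mem=[0,0,14,0]
After op 12 (push 11): stack=[0,11] mem=[0,0,14,0]
After op 13 (STO M2): stack=[0] mem=[0,0,11,0]
After op 14 (dup): stack=[0,0] mem=[0,0,11,0]
After op 15 (push 6): stack=[0,0,6] mem=[0,0,11,0]

Answer: 0 0 11 0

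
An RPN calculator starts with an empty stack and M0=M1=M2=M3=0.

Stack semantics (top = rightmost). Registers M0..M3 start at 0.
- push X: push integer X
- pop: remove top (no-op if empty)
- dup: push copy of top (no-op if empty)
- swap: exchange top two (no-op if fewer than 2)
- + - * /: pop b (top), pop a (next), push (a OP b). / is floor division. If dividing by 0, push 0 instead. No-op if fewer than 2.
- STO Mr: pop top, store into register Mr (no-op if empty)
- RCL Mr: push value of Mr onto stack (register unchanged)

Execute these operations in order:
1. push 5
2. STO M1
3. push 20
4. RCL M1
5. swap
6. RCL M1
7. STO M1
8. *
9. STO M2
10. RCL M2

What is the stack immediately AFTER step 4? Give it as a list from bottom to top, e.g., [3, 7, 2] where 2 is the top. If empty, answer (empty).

After op 1 (push 5): stack=[5] mem=[0,0,0,0]
After op 2 (STO M1): stack=[empty] mem=[0,5,0,0]
After op 3 (push 20): stack=[20] mem=[0,5,0,0]
After op 4 (RCL M1): stack=[20,5] mem=[0,5,0,0]

[20, 5]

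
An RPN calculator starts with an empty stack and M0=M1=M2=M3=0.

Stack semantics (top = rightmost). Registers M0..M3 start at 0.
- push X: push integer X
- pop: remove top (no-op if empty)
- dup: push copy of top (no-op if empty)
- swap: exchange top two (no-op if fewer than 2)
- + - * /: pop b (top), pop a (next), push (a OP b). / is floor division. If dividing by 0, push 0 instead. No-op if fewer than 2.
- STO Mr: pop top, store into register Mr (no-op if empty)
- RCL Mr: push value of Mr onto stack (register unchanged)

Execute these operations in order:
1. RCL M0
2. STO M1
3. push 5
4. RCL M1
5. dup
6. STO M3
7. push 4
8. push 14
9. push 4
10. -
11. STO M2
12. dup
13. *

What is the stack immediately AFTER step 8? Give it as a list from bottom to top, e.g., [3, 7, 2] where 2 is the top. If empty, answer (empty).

After op 1 (RCL M0): stack=[0] mem=[0,0,0,0]
After op 2 (STO M1): stack=[empty] mem=[0,0,0,0]
After op 3 (push 5): stack=[5] mem=[0,0,0,0]
After op 4 (RCL M1): stack=[5,0] mem=[0,0,0,0]
After op 5 (dup): stack=[5,0,0] mem=[0,0,0,0]
After op 6 (STO M3): stack=[5,0] mem=[0,0,0,0]
After op 7 (push 4): stack=[5,0,4] mem=[0,0,0,0]
After op 8 (push 14): stack=[5,0,4,14] mem=[0,0,0,0]

[5, 0, 4, 14]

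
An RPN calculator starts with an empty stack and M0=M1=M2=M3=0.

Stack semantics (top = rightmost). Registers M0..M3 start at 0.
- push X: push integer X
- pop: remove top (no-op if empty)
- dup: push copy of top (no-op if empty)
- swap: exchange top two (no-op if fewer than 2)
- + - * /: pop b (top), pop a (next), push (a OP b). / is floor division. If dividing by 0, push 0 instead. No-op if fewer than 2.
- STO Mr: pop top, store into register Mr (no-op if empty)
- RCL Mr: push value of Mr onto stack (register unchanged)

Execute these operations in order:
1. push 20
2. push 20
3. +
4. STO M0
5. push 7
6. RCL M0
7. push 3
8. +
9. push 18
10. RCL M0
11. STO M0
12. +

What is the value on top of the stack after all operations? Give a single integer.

Answer: 61

Derivation:
After op 1 (push 20): stack=[20] mem=[0,0,0,0]
After op 2 (push 20): stack=[20,20] mem=[0,0,0,0]
After op 3 (+): stack=[40] mem=[0,0,0,0]
After op 4 (STO M0): stack=[empty] mem=[40,0,0,0]
After op 5 (push 7): stack=[7] mem=[40,0,0,0]
After op 6 (RCL M0): stack=[7,40] mem=[40,0,0,0]
After op 7 (push 3): stack=[7,40,3] mem=[40,0,0,0]
After op 8 (+): stack=[7,43] mem=[40,0,0,0]
After op 9 (push 18): stack=[7,43,18] mem=[40,0,0,0]
After op 10 (RCL M0): stack=[7,43,18,40] mem=[40,0,0,0]
After op 11 (STO M0): stack=[7,43,18] mem=[40,0,0,0]
After op 12 (+): stack=[7,61] mem=[40,0,0,0]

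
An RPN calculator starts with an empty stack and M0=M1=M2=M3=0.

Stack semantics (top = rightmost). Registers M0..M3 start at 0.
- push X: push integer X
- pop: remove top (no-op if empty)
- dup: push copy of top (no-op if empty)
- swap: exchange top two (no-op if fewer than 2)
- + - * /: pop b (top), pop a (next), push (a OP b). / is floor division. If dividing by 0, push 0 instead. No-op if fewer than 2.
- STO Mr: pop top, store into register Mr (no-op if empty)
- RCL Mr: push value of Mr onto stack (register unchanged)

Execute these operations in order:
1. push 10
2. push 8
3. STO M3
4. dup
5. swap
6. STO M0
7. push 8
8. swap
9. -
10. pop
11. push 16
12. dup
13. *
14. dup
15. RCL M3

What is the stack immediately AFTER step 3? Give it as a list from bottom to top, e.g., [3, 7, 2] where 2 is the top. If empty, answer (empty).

After op 1 (push 10): stack=[10] mem=[0,0,0,0]
After op 2 (push 8): stack=[10,8] mem=[0,0,0,0]
After op 3 (STO M3): stack=[10] mem=[0,0,0,8]

[10]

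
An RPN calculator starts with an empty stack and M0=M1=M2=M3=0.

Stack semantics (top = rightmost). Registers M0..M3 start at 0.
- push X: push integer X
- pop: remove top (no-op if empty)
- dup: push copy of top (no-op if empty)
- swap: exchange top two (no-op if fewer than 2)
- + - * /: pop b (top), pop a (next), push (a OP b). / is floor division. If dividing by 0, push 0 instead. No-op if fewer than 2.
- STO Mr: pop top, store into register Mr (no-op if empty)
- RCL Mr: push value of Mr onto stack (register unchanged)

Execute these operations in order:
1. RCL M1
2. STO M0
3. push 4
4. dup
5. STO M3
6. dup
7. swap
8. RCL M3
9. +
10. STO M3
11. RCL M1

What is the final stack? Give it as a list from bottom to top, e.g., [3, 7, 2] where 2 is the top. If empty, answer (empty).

After op 1 (RCL M1): stack=[0] mem=[0,0,0,0]
After op 2 (STO M0): stack=[empty] mem=[0,0,0,0]
After op 3 (push 4): stack=[4] mem=[0,0,0,0]
After op 4 (dup): stack=[4,4] mem=[0,0,0,0]
After op 5 (STO M3): stack=[4] mem=[0,0,0,4]
After op 6 (dup): stack=[4,4] mem=[0,0,0,4]
After op 7 (swap): stack=[4,4] mem=[0,0,0,4]
After op 8 (RCL M3): stack=[4,4,4] mem=[0,0,0,4]
After op 9 (+): stack=[4,8] mem=[0,0,0,4]
After op 10 (STO M3): stack=[4] mem=[0,0,0,8]
After op 11 (RCL M1): stack=[4,0] mem=[0,0,0,8]

Answer: [4, 0]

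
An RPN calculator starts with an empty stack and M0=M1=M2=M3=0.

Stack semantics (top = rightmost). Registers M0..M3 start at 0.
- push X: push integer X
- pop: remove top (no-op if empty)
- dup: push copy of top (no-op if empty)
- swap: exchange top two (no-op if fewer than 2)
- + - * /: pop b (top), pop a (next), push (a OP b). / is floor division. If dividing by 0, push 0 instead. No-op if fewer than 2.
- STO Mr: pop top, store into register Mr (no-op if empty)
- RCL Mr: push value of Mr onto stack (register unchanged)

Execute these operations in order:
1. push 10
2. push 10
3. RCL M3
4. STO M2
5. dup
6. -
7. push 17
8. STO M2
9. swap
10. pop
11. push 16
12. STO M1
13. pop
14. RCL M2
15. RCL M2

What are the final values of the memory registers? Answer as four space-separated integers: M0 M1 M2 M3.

Answer: 0 16 17 0

Derivation:
After op 1 (push 10): stack=[10] mem=[0,0,0,0]
After op 2 (push 10): stack=[10,10] mem=[0,0,0,0]
After op 3 (RCL M3): stack=[10,10,0] mem=[0,0,0,0]
After op 4 (STO M2): stack=[10,10] mem=[0,0,0,0]
After op 5 (dup): stack=[10,10,10] mem=[0,0,0,0]
After op 6 (-): stack=[10,0] mem=[0,0,0,0]
After op 7 (push 17): stack=[10,0,17] mem=[0,0,0,0]
After op 8 (STO M2): stack=[10,0] mem=[0,0,17,0]
After op 9 (swap): stack=[0,10] mem=[0,0,17,0]
After op 10 (pop): stack=[0] mem=[0,0,17,0]
After op 11 (push 16): stack=[0,16] mem=[0,0,17,0]
After op 12 (STO M1): stack=[0] mem=[0,16,17,0]
After op 13 (pop): stack=[empty] mem=[0,16,17,0]
After op 14 (RCL M2): stack=[17] mem=[0,16,17,0]
After op 15 (RCL M2): stack=[17,17] mem=[0,16,17,0]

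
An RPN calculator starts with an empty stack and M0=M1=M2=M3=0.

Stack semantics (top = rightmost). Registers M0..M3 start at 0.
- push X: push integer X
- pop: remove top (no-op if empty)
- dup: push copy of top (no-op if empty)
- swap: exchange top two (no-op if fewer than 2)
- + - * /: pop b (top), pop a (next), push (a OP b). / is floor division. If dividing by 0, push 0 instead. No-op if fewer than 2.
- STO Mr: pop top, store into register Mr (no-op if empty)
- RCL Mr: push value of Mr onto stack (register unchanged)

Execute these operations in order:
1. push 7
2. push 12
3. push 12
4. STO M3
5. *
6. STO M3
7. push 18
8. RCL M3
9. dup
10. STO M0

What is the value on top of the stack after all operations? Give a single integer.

After op 1 (push 7): stack=[7] mem=[0,0,0,0]
After op 2 (push 12): stack=[7,12] mem=[0,0,0,0]
After op 3 (push 12): stack=[7,12,12] mem=[0,0,0,0]
After op 4 (STO M3): stack=[7,12] mem=[0,0,0,12]
After op 5 (*): stack=[84] mem=[0,0,0,12]
After op 6 (STO M3): stack=[empty] mem=[0,0,0,84]
After op 7 (push 18): stack=[18] mem=[0,0,0,84]
After op 8 (RCL M3): stack=[18,84] mem=[0,0,0,84]
After op 9 (dup): stack=[18,84,84] mem=[0,0,0,84]
After op 10 (STO M0): stack=[18,84] mem=[84,0,0,84]

Answer: 84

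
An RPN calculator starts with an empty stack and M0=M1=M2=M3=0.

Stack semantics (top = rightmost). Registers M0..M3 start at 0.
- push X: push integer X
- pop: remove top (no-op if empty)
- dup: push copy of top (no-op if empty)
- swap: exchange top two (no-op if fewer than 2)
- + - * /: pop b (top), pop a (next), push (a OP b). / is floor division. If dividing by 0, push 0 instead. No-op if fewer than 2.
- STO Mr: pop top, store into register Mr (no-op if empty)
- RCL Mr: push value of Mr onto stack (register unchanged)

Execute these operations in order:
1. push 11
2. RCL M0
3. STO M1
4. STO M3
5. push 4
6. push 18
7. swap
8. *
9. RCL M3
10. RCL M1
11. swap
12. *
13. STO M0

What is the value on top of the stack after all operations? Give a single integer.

Answer: 72

Derivation:
After op 1 (push 11): stack=[11] mem=[0,0,0,0]
After op 2 (RCL M0): stack=[11,0] mem=[0,0,0,0]
After op 3 (STO M1): stack=[11] mem=[0,0,0,0]
After op 4 (STO M3): stack=[empty] mem=[0,0,0,11]
After op 5 (push 4): stack=[4] mem=[0,0,0,11]
After op 6 (push 18): stack=[4,18] mem=[0,0,0,11]
After op 7 (swap): stack=[18,4] mem=[0,0,0,11]
After op 8 (*): stack=[72] mem=[0,0,0,11]
After op 9 (RCL M3): stack=[72,11] mem=[0,0,0,11]
After op 10 (RCL M1): stack=[72,11,0] mem=[0,0,0,11]
After op 11 (swap): stack=[72,0,11] mem=[0,0,0,11]
After op 12 (*): stack=[72,0] mem=[0,0,0,11]
After op 13 (STO M0): stack=[72] mem=[0,0,0,11]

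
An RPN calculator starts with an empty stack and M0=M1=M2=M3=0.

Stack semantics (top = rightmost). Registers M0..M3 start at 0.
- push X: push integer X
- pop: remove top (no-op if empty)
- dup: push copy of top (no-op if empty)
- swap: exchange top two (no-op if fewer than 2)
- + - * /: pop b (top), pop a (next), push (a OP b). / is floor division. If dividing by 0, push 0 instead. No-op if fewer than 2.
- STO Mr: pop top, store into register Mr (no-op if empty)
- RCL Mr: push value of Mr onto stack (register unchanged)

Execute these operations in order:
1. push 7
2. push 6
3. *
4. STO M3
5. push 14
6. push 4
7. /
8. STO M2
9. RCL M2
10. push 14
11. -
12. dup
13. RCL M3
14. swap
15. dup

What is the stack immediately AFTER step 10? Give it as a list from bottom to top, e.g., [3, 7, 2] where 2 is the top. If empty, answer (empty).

After op 1 (push 7): stack=[7] mem=[0,0,0,0]
After op 2 (push 6): stack=[7,6] mem=[0,0,0,0]
After op 3 (*): stack=[42] mem=[0,0,0,0]
After op 4 (STO M3): stack=[empty] mem=[0,0,0,42]
After op 5 (push 14): stack=[14] mem=[0,0,0,42]
After op 6 (push 4): stack=[14,4] mem=[0,0,0,42]
After op 7 (/): stack=[3] mem=[0,0,0,42]
After op 8 (STO M2): stack=[empty] mem=[0,0,3,42]
After op 9 (RCL M2): stack=[3] mem=[0,0,3,42]
After op 10 (push 14): stack=[3,14] mem=[0,0,3,42]

[3, 14]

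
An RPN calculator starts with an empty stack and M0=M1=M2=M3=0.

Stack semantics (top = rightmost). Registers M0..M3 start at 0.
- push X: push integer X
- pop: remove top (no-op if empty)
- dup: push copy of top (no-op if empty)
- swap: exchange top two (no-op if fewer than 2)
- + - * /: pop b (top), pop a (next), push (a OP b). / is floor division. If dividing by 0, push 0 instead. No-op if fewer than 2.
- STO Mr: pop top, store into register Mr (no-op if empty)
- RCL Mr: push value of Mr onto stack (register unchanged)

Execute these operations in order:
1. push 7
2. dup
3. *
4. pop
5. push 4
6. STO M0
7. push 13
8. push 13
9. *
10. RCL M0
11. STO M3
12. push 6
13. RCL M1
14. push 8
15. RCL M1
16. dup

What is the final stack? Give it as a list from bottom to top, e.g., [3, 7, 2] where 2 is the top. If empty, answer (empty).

After op 1 (push 7): stack=[7] mem=[0,0,0,0]
After op 2 (dup): stack=[7,7] mem=[0,0,0,0]
After op 3 (*): stack=[49] mem=[0,0,0,0]
After op 4 (pop): stack=[empty] mem=[0,0,0,0]
After op 5 (push 4): stack=[4] mem=[0,0,0,0]
After op 6 (STO M0): stack=[empty] mem=[4,0,0,0]
After op 7 (push 13): stack=[13] mem=[4,0,0,0]
After op 8 (push 13): stack=[13,13] mem=[4,0,0,0]
After op 9 (*): stack=[169] mem=[4,0,0,0]
After op 10 (RCL M0): stack=[169,4] mem=[4,0,0,0]
After op 11 (STO M3): stack=[169] mem=[4,0,0,4]
After op 12 (push 6): stack=[169,6] mem=[4,0,0,4]
After op 13 (RCL M1): stack=[169,6,0] mem=[4,0,0,4]
After op 14 (push 8): stack=[169,6,0,8] mem=[4,0,0,4]
After op 15 (RCL M1): stack=[169,6,0,8,0] mem=[4,0,0,4]
After op 16 (dup): stack=[169,6,0,8,0,0] mem=[4,0,0,4]

Answer: [169, 6, 0, 8, 0, 0]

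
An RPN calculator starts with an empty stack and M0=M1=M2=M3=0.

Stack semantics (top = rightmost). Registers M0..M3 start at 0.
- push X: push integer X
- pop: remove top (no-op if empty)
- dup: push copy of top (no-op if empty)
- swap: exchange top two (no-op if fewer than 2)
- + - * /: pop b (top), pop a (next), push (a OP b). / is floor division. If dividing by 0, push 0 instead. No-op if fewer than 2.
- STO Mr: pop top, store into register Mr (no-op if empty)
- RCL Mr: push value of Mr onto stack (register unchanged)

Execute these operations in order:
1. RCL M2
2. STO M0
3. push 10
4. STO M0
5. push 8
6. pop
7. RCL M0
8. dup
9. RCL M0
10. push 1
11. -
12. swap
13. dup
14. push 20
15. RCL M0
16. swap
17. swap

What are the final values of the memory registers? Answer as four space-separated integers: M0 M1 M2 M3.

After op 1 (RCL M2): stack=[0] mem=[0,0,0,0]
After op 2 (STO M0): stack=[empty] mem=[0,0,0,0]
After op 3 (push 10): stack=[10] mem=[0,0,0,0]
After op 4 (STO M0): stack=[empty] mem=[10,0,0,0]
After op 5 (push 8): stack=[8] mem=[10,0,0,0]
After op 6 (pop): stack=[empty] mem=[10,0,0,0]
After op 7 (RCL M0): stack=[10] mem=[10,0,0,0]
After op 8 (dup): stack=[10,10] mem=[10,0,0,0]
After op 9 (RCL M0): stack=[10,10,10] mem=[10,0,0,0]
After op 10 (push 1): stack=[10,10,10,1] mem=[10,0,0,0]
After op 11 (-): stack=[10,10,9] mem=[10,0,0,0]
After op 12 (swap): stack=[10,9,10] mem=[10,0,0,0]
After op 13 (dup): stack=[10,9,10,10] mem=[10,0,0,0]
After op 14 (push 20): stack=[10,9,10,10,20] mem=[10,0,0,0]
After op 15 (RCL M0): stack=[10,9,10,10,20,10] mem=[10,0,0,0]
After op 16 (swap): stack=[10,9,10,10,10,20] mem=[10,0,0,0]
After op 17 (swap): stack=[10,9,10,10,20,10] mem=[10,0,0,0]

Answer: 10 0 0 0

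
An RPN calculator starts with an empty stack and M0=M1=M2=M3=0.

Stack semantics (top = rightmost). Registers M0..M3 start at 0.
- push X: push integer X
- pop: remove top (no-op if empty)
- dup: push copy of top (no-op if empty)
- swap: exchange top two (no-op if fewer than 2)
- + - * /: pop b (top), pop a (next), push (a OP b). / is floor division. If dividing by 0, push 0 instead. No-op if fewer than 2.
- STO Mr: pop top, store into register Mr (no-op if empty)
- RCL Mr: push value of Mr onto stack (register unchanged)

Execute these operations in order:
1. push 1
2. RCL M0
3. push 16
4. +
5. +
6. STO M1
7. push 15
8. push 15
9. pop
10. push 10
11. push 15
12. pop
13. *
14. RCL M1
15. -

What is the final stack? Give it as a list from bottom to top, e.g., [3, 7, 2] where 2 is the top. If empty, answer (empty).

Answer: [133]

Derivation:
After op 1 (push 1): stack=[1] mem=[0,0,0,0]
After op 2 (RCL M0): stack=[1,0] mem=[0,0,0,0]
After op 3 (push 16): stack=[1,0,16] mem=[0,0,0,0]
After op 4 (+): stack=[1,16] mem=[0,0,0,0]
After op 5 (+): stack=[17] mem=[0,0,0,0]
After op 6 (STO M1): stack=[empty] mem=[0,17,0,0]
After op 7 (push 15): stack=[15] mem=[0,17,0,0]
After op 8 (push 15): stack=[15,15] mem=[0,17,0,0]
After op 9 (pop): stack=[15] mem=[0,17,0,0]
After op 10 (push 10): stack=[15,10] mem=[0,17,0,0]
After op 11 (push 15): stack=[15,10,15] mem=[0,17,0,0]
After op 12 (pop): stack=[15,10] mem=[0,17,0,0]
After op 13 (*): stack=[150] mem=[0,17,0,0]
After op 14 (RCL M1): stack=[150,17] mem=[0,17,0,0]
After op 15 (-): stack=[133] mem=[0,17,0,0]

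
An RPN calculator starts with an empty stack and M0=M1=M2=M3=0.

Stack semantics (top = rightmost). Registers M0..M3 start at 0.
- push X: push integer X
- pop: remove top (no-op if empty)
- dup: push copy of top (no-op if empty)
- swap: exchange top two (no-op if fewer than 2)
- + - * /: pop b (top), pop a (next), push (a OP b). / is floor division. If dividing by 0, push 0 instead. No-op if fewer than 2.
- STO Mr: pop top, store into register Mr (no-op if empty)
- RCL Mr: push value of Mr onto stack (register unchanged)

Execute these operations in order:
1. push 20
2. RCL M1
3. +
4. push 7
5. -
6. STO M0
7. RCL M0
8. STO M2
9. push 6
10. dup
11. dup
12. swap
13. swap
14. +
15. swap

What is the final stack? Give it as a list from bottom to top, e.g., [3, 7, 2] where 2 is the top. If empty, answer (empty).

After op 1 (push 20): stack=[20] mem=[0,0,0,0]
After op 2 (RCL M1): stack=[20,0] mem=[0,0,0,0]
After op 3 (+): stack=[20] mem=[0,0,0,0]
After op 4 (push 7): stack=[20,7] mem=[0,0,0,0]
After op 5 (-): stack=[13] mem=[0,0,0,0]
After op 6 (STO M0): stack=[empty] mem=[13,0,0,0]
After op 7 (RCL M0): stack=[13] mem=[13,0,0,0]
After op 8 (STO M2): stack=[empty] mem=[13,0,13,0]
After op 9 (push 6): stack=[6] mem=[13,0,13,0]
After op 10 (dup): stack=[6,6] mem=[13,0,13,0]
After op 11 (dup): stack=[6,6,6] mem=[13,0,13,0]
After op 12 (swap): stack=[6,6,6] mem=[13,0,13,0]
After op 13 (swap): stack=[6,6,6] mem=[13,0,13,0]
After op 14 (+): stack=[6,12] mem=[13,0,13,0]
After op 15 (swap): stack=[12,6] mem=[13,0,13,0]

Answer: [12, 6]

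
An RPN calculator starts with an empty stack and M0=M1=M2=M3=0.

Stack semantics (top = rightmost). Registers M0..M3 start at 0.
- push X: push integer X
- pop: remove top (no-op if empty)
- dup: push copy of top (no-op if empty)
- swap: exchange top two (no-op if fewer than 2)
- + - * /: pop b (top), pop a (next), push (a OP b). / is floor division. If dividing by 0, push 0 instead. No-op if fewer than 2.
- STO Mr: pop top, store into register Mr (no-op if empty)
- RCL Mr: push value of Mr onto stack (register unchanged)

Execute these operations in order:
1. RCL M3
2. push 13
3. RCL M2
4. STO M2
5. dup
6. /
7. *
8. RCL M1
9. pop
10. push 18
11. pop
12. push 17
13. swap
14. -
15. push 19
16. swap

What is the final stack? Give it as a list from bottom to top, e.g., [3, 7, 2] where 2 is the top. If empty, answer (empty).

After op 1 (RCL M3): stack=[0] mem=[0,0,0,0]
After op 2 (push 13): stack=[0,13] mem=[0,0,0,0]
After op 3 (RCL M2): stack=[0,13,0] mem=[0,0,0,0]
After op 4 (STO M2): stack=[0,13] mem=[0,0,0,0]
After op 5 (dup): stack=[0,13,13] mem=[0,0,0,0]
After op 6 (/): stack=[0,1] mem=[0,0,0,0]
After op 7 (*): stack=[0] mem=[0,0,0,0]
After op 8 (RCL M1): stack=[0,0] mem=[0,0,0,0]
After op 9 (pop): stack=[0] mem=[0,0,0,0]
After op 10 (push 18): stack=[0,18] mem=[0,0,0,0]
After op 11 (pop): stack=[0] mem=[0,0,0,0]
After op 12 (push 17): stack=[0,17] mem=[0,0,0,0]
After op 13 (swap): stack=[17,0] mem=[0,0,0,0]
After op 14 (-): stack=[17] mem=[0,0,0,0]
After op 15 (push 19): stack=[17,19] mem=[0,0,0,0]
After op 16 (swap): stack=[19,17] mem=[0,0,0,0]

Answer: [19, 17]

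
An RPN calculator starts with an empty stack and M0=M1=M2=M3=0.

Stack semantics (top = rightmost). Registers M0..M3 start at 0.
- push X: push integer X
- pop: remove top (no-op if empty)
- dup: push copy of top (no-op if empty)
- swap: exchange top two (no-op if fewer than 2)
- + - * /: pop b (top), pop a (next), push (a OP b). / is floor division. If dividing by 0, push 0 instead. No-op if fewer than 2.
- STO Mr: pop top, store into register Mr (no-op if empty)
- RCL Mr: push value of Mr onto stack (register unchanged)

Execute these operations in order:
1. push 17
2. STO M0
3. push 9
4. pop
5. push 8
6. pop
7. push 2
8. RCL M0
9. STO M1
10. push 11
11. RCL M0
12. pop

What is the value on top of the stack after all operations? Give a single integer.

After op 1 (push 17): stack=[17] mem=[0,0,0,0]
After op 2 (STO M0): stack=[empty] mem=[17,0,0,0]
After op 3 (push 9): stack=[9] mem=[17,0,0,0]
After op 4 (pop): stack=[empty] mem=[17,0,0,0]
After op 5 (push 8): stack=[8] mem=[17,0,0,0]
After op 6 (pop): stack=[empty] mem=[17,0,0,0]
After op 7 (push 2): stack=[2] mem=[17,0,0,0]
After op 8 (RCL M0): stack=[2,17] mem=[17,0,0,0]
After op 9 (STO M1): stack=[2] mem=[17,17,0,0]
After op 10 (push 11): stack=[2,11] mem=[17,17,0,0]
After op 11 (RCL M0): stack=[2,11,17] mem=[17,17,0,0]
After op 12 (pop): stack=[2,11] mem=[17,17,0,0]

Answer: 11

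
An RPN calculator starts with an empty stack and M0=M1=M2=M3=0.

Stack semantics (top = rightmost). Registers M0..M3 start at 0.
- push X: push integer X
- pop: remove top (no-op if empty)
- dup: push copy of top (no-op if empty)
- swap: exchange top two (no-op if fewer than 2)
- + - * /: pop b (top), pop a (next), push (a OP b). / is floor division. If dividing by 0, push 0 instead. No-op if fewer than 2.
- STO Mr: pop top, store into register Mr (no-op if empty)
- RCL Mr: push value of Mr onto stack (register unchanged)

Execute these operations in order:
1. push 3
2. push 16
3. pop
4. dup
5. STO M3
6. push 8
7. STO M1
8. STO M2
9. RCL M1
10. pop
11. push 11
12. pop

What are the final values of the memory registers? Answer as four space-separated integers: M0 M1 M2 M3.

After op 1 (push 3): stack=[3] mem=[0,0,0,0]
After op 2 (push 16): stack=[3,16] mem=[0,0,0,0]
After op 3 (pop): stack=[3] mem=[0,0,0,0]
After op 4 (dup): stack=[3,3] mem=[0,0,0,0]
After op 5 (STO M3): stack=[3] mem=[0,0,0,3]
After op 6 (push 8): stack=[3,8] mem=[0,0,0,3]
After op 7 (STO M1): stack=[3] mem=[0,8,0,3]
After op 8 (STO M2): stack=[empty] mem=[0,8,3,3]
After op 9 (RCL M1): stack=[8] mem=[0,8,3,3]
After op 10 (pop): stack=[empty] mem=[0,8,3,3]
After op 11 (push 11): stack=[11] mem=[0,8,3,3]
After op 12 (pop): stack=[empty] mem=[0,8,3,3]

Answer: 0 8 3 3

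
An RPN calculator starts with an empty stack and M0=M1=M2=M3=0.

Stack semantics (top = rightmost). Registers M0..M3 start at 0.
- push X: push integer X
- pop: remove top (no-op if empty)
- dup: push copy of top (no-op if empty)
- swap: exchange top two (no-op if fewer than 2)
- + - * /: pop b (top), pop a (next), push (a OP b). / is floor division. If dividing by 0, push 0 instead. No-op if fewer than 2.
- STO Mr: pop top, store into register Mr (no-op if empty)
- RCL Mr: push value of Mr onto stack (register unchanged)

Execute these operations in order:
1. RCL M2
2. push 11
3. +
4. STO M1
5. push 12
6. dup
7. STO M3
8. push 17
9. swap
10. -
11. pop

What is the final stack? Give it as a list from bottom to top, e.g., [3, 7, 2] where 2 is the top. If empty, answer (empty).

Answer: (empty)

Derivation:
After op 1 (RCL M2): stack=[0] mem=[0,0,0,0]
After op 2 (push 11): stack=[0,11] mem=[0,0,0,0]
After op 3 (+): stack=[11] mem=[0,0,0,0]
After op 4 (STO M1): stack=[empty] mem=[0,11,0,0]
After op 5 (push 12): stack=[12] mem=[0,11,0,0]
After op 6 (dup): stack=[12,12] mem=[0,11,0,0]
After op 7 (STO M3): stack=[12] mem=[0,11,0,12]
After op 8 (push 17): stack=[12,17] mem=[0,11,0,12]
After op 9 (swap): stack=[17,12] mem=[0,11,0,12]
After op 10 (-): stack=[5] mem=[0,11,0,12]
After op 11 (pop): stack=[empty] mem=[0,11,0,12]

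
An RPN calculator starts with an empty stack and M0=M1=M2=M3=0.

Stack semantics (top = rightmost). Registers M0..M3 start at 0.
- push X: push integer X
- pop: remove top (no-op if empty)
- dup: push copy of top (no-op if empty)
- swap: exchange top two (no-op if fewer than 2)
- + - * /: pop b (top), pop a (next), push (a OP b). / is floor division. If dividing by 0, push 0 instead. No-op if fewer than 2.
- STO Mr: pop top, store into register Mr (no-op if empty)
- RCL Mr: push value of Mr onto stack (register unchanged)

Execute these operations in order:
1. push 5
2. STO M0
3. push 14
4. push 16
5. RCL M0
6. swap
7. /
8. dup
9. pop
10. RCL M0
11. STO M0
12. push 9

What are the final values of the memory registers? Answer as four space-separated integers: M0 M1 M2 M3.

Answer: 5 0 0 0

Derivation:
After op 1 (push 5): stack=[5] mem=[0,0,0,0]
After op 2 (STO M0): stack=[empty] mem=[5,0,0,0]
After op 3 (push 14): stack=[14] mem=[5,0,0,0]
After op 4 (push 16): stack=[14,16] mem=[5,0,0,0]
After op 5 (RCL M0): stack=[14,16,5] mem=[5,0,0,0]
After op 6 (swap): stack=[14,5,16] mem=[5,0,0,0]
After op 7 (/): stack=[14,0] mem=[5,0,0,0]
After op 8 (dup): stack=[14,0,0] mem=[5,0,0,0]
After op 9 (pop): stack=[14,0] mem=[5,0,0,0]
After op 10 (RCL M0): stack=[14,0,5] mem=[5,0,0,0]
After op 11 (STO M0): stack=[14,0] mem=[5,0,0,0]
After op 12 (push 9): stack=[14,0,9] mem=[5,0,0,0]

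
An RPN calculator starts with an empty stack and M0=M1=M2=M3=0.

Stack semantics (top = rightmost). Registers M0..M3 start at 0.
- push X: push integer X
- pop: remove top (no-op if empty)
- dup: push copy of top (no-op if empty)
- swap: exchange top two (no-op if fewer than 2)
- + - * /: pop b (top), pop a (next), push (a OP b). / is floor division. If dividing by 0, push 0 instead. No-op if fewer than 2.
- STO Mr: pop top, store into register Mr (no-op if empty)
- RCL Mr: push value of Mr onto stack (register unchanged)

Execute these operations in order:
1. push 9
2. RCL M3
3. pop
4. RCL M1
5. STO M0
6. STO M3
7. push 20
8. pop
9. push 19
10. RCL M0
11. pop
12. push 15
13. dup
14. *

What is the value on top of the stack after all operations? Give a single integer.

Answer: 225

Derivation:
After op 1 (push 9): stack=[9] mem=[0,0,0,0]
After op 2 (RCL M3): stack=[9,0] mem=[0,0,0,0]
After op 3 (pop): stack=[9] mem=[0,0,0,0]
After op 4 (RCL M1): stack=[9,0] mem=[0,0,0,0]
After op 5 (STO M0): stack=[9] mem=[0,0,0,0]
After op 6 (STO M3): stack=[empty] mem=[0,0,0,9]
After op 7 (push 20): stack=[20] mem=[0,0,0,9]
After op 8 (pop): stack=[empty] mem=[0,0,0,9]
After op 9 (push 19): stack=[19] mem=[0,0,0,9]
After op 10 (RCL M0): stack=[19,0] mem=[0,0,0,9]
After op 11 (pop): stack=[19] mem=[0,0,0,9]
After op 12 (push 15): stack=[19,15] mem=[0,0,0,9]
After op 13 (dup): stack=[19,15,15] mem=[0,0,0,9]
After op 14 (*): stack=[19,225] mem=[0,0,0,9]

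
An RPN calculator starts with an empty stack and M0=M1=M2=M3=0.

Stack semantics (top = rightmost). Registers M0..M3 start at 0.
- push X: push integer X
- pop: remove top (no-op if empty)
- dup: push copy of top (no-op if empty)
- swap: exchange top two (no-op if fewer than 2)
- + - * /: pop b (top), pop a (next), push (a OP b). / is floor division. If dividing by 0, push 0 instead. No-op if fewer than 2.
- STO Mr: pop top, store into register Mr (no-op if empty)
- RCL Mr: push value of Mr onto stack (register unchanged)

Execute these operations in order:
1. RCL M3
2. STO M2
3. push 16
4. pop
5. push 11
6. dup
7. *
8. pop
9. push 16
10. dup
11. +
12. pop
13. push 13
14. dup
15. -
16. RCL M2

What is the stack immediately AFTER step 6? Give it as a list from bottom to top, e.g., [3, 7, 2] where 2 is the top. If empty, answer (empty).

After op 1 (RCL M3): stack=[0] mem=[0,0,0,0]
After op 2 (STO M2): stack=[empty] mem=[0,0,0,0]
After op 3 (push 16): stack=[16] mem=[0,0,0,0]
After op 4 (pop): stack=[empty] mem=[0,0,0,0]
After op 5 (push 11): stack=[11] mem=[0,0,0,0]
After op 6 (dup): stack=[11,11] mem=[0,0,0,0]

[11, 11]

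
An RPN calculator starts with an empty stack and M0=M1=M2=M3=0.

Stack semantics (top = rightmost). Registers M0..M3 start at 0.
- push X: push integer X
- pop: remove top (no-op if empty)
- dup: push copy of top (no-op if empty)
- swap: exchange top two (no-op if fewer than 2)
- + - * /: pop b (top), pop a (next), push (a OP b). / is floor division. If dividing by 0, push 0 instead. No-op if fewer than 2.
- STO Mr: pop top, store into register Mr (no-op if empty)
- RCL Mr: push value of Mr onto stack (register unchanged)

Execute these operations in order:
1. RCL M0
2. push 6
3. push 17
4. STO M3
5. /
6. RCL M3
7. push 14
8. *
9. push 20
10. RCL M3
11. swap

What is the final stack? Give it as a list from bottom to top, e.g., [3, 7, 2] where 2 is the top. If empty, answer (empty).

Answer: [0, 238, 17, 20]

Derivation:
After op 1 (RCL M0): stack=[0] mem=[0,0,0,0]
After op 2 (push 6): stack=[0,6] mem=[0,0,0,0]
After op 3 (push 17): stack=[0,6,17] mem=[0,0,0,0]
After op 4 (STO M3): stack=[0,6] mem=[0,0,0,17]
After op 5 (/): stack=[0] mem=[0,0,0,17]
After op 6 (RCL M3): stack=[0,17] mem=[0,0,0,17]
After op 7 (push 14): stack=[0,17,14] mem=[0,0,0,17]
After op 8 (*): stack=[0,238] mem=[0,0,0,17]
After op 9 (push 20): stack=[0,238,20] mem=[0,0,0,17]
After op 10 (RCL M3): stack=[0,238,20,17] mem=[0,0,0,17]
After op 11 (swap): stack=[0,238,17,20] mem=[0,0,0,17]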